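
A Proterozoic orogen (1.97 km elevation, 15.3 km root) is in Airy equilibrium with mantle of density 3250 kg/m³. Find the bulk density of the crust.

ρ_c h = (ρ_m − ρ_c) r → ρ_c (h + r) = ρ_m r → ρ_c = ρ_m r / (h + r).
ρ_c = 3250 × 15.3 km / (1.97 km + 15.3 km) = 2880 kg/m³.

2880 kg/m³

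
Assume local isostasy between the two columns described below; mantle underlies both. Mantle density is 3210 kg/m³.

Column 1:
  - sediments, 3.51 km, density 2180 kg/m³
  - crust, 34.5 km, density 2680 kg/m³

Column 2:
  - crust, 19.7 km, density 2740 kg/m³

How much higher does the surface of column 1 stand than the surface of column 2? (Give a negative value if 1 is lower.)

3.94 km

For any compensation level in the mantle, the mantle terms cancel and isostasy reduces to e = (Σt_1 − Σt_2) − (Σ(ρt)_1 − Σ(ρt)_2) / ρ_m.
Σt_1 = 38.01 km; Σt_2 = 19.7 km; Σ(ρt)_1 = 100111.8; Σ(ρt)_2 = 53978 (in km·kg/m³).
e = (38.01 − 19.7) − (100111.8 − 53978) / 3210 = 3.94 km.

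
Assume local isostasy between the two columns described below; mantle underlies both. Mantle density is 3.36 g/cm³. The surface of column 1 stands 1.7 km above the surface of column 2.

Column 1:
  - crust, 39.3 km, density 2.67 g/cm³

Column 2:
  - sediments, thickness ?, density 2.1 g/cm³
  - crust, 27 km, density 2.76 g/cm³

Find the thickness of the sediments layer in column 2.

Take the compensation level at the base of the deeper column (depth z_c below the surface of column 1) and equate Σ ρ_i t_i down to z_c; mantle fills any gap and the z_c terms cancel.
Column 1: 39.3×2.67 + (z_c − 39.3)×3.36
Column 2: 1.7×0 + x×2.1 + 27×2.76 + (z_c − 1.7 − 27 − x)×3.36
The z_c×3.36 term appears on both sides and cancels. Collect the known terms of each column as K = Σ(ρt)_known − 3.36 × (depth of known layers): K_1 = 104.931 − 3.36×39.3 = −27.117; K_2 = 74.52 − 3.36×(1.7 + 27) = −21.912.
Balance: K_1 = K_2 − x×(3.36 − 2.1), so x = (K_2 − K_1)/(3.36 − 2.1) = 5.205/1.26 = 4.13 km.

4.13 km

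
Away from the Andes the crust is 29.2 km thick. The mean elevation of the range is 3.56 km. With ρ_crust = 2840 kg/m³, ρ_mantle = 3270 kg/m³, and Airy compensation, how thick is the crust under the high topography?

56.3 km

Root depth r = h ρ_c / (ρ_m − ρ_c) = 3.56 km × 2840 / 430 = 23.51 km.
Total thickness = T + h + r = 29.2 km + 3.56 km + 23.51 km = 56.3 km.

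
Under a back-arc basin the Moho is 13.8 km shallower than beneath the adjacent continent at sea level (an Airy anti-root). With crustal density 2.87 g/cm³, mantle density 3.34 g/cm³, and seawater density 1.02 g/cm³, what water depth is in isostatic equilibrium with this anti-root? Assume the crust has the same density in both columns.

Replacing a thickness d of crust by seawater at the top must be balanced by replacing crust with mantle at the base: d (ρ_c − ρ_w) = a (ρ_m − ρ_c).
d = a (ρ_m − ρ_c)/(ρ_c − ρ_w) = 13.8 km × 0.47/1.85 = 3.51 km.

3.51 km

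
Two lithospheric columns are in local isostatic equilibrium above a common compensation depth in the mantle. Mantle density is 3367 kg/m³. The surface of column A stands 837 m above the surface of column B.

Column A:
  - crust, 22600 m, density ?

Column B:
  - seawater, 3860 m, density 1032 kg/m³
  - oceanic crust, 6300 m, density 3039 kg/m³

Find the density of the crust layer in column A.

Take the compensation level at the base of the deeper column (depth z_c below the surface of column A) and equate Σ ρ_i t_i down to z_c; mantle fills any gap and the z_c terms cancel.
Column A: 22600×ρ + (z_c − 22600)×3367
Column B: 837×0 + 3860×1032 + 6300×3039 + (z_c − 837 − 10160)×3367
The z_c×3367 term appears on both sides and cancels. Collect the known terms of each column as K = Σ(ρt)_known − 3367 × (depth of known layers): K_A = 0 − 3367×22600 = −76094200; K_B = 23129220 − 3367×(837 + 10160) = −13897679.
Balance: K_A + 22600×ρ = K_B, so ρ = (K_B − K_A)/22600 = 62196500/22600 = 2750 kg/m³.

2750 kg/m³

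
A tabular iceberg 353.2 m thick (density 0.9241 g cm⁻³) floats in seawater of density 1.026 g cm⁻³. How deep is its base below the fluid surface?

318 m

Draft d = t ρ_obj/ρ_fluid = 353.2 m × 0.9241/1.026 = 318 m.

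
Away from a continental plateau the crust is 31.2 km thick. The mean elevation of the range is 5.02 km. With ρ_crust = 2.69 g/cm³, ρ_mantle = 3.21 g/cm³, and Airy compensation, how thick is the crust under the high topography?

62.2 km

Root depth r = h ρ_c / (ρ_m − ρ_c) = 5.02 km × 2.69 / 0.52 = 25.97 km.
Total thickness = T + h + r = 31.2 km + 5.02 km + 25.97 km = 62.2 km.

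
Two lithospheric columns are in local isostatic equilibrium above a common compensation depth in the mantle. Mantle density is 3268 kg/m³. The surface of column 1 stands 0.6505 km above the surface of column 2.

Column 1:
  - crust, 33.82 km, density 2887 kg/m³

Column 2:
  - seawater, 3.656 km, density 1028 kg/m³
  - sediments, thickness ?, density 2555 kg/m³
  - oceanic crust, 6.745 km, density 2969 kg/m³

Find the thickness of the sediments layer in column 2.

Take the compensation level at the base of the deeper column (depth z_c below the surface of column 1) and equate Σ ρ_i t_i down to z_c; mantle fills any gap and the z_c terms cancel.
Column 1: 33.82×2887 + (z_c − 33.82)×3268
Column 2: 0.6505×0 + 3.656×1028 + x×2555 + 6.745×2969 + (z_c − 0.6505 − 10.401 − x)×3268
The z_c×3268 term appears on both sides and cancels. Collect the known terms of each column as K = Σ(ρt)_known − 3268 × (depth of known layers): K_1 = 97638.34 − 3268×33.82 = −12885.42; K_2 = 23784.273 − 3268×(0.6505 + 10.401) = −12332.029.
Balance: K_1 = K_2 − x×(3268 − 2555), so x = (K_2 − K_1)/(3268 − 2555) = 553.391/713 = 0.776 km.

0.776 km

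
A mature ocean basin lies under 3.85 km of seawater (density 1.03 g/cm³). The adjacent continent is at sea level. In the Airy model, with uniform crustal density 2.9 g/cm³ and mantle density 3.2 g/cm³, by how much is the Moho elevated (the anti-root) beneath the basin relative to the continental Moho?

In Airy isostatic equilibrium: replacing crust with seawater at the top is compensated by replacing crust with mantle at the base: d (ρ_c − ρ_w) = a (ρ_m − ρ_c).
a = d (ρ_c − ρ_w)/(ρ_m − ρ_c) = 3.85 km × 1.87/0.3 = 24 km.

24 km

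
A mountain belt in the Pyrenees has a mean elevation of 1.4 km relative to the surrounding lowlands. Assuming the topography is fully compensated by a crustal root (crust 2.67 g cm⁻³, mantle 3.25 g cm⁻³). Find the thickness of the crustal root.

6.44 km

By Archimedes' principle applied to the lithosphere: the weight of the topography is balanced by the buoyancy of the root, ρ_c h = (ρ_m − ρ_c) r.
r = h · ρ_c / (ρ_m − ρ_c) = 1.4 km × 2.67 / (3.25 − 2.67) = 6.44 km.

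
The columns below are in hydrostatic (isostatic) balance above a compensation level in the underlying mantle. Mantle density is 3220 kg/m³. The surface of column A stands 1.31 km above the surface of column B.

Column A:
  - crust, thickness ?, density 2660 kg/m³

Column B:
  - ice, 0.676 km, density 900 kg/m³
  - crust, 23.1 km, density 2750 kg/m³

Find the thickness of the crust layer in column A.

Take the compensation level at the base of the deeper column (depth z_c below the surface of column A) and equate Σ ρ_i t_i down to z_c; mantle fills any gap and the z_c terms cancel.
Column A: x×2660 + (z_c − 0 − x)×3220
Column B: 1.31×0 + 0.676×900 + 23.1×2750 + (z_c − 1.31 − 23.776)×3220
The z_c×3220 term appears on both sides and cancels. Collect the known terms of each column as K = Σ(ρt)_known − 3220 × (depth of known layers): K_A = 0 − 3220×0 = 0; K_B = 64133.4 − 3220×(1.31 + 23.776) = −16643.52.
Balance: K_A − x×(3220 − 2660) = K_B, so x = (K_A − K_B)/(3220 − 2660) = 16643.5/560 = 29.7 km.

29.7 km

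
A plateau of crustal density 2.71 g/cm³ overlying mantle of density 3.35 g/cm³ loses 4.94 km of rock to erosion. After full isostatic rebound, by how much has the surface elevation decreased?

0.944 km

Rebound u = e ρ_c/ρ_m = 4.94 km × 2.71/3.35 = 3.996 km.
Net surface drop = e − u = 4.94 km − 3.996 km = e (ρ_m − ρ_c)/ρ_m = 0.944 km.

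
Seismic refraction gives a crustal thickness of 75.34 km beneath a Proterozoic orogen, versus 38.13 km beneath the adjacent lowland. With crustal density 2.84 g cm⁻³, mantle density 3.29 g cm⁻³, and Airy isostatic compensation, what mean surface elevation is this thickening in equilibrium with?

5.09 km

Excess crust Δ = 75.34 km − 38.13 km = 37.21 km, split between elevation h and root r with h + r = Δ.
Airy balance ρ_c h = (ρ_m − ρ_c) r gives r = h ρ_c/(ρ_m − ρ_c), so h (1 + ρ_c/(ρ_m − ρ_c)) = Δ, i.e. h = Δ (ρ_m − ρ_c)/ρ_m.
h = 37.21 km × 0.45/3.29 = 5.09 km.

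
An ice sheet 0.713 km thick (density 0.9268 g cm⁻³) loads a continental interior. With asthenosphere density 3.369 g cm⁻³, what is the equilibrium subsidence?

0.196 km

By Archimedes' principle applied to the lithosphere: the ice load ρ_ice t is balanced by mantle displaced below, ρ_m s.
s = t ρ_ice / ρ_m = 0.713 km × 0.9268/3.369 = 0.196 km.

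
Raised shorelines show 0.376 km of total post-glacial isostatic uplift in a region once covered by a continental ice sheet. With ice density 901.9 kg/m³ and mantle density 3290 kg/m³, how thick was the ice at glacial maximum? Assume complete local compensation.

1.37 km

u = t ρ_ice/ρ_m → t = u ρ_m/ρ_ice = 0.376 km × 3290/901.9 = 1.37 km.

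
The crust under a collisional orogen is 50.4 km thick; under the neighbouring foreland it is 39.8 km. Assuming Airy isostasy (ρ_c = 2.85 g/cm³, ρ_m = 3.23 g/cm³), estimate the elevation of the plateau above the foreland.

1.25 km

Excess crust Δ = 50.4 km − 39.8 km = 10.6 km, split between elevation h and root r with h + r = Δ.
Airy balance ρ_c h = (ρ_m − ρ_c) r gives r = h ρ_c/(ρ_m − ρ_c), so h (1 + ρ_c/(ρ_m − ρ_c)) = Δ, i.e. h = Δ (ρ_m − ρ_c)/ρ_m.
h = 10.6 km × 0.38/3.23 = 1.25 km.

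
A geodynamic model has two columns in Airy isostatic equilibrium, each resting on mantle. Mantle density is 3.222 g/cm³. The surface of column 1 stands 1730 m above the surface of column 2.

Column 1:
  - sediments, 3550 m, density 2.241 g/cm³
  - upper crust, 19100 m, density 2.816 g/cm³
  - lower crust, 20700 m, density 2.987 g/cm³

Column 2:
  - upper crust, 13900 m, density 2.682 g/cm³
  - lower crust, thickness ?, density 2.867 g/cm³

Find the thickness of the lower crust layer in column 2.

Take the compensation level at the base of the deeper column (depth z_c below the surface of column 1) and equate Σ ρ_i t_i down to z_c; mantle fills any gap and the z_c terms cancel.
Column 1: 3550×2.241 + 19100×2.816 + 20700×2.987 + (z_c − 43350)×3.222
Column 2: 1730×0 + 13900×2.682 + x×2.867 + (z_c − 1730 − 13900 − x)×3.222
The z_c×3.222 term appears on both sides and cancels. Collect the known terms of each column as K = Σ(ρt)_known − 3.222 × (depth of known layers): K_1 = 123572.05 − 3.222×43350 = −16101.65; K_2 = 37279.8 − 3.222×(1730 + 13900) = −13080.06.
Balance: K_1 = K_2 − x×(3.222 − 2.867), so x = (K_2 − K_1)/(3.222 − 2.867) = 3021.59/0.355 = 8510 m.

8510 m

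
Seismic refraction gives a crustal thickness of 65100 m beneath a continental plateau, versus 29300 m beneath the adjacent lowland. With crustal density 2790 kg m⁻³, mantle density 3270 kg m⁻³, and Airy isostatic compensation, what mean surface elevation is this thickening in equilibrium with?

Excess crust Δ = 65100 m − 29300 m = 35800 m, split between elevation h and root r with h + r = Δ.
Airy balance ρ_c h = (ρ_m − ρ_c) r gives r = h ρ_c/(ρ_m − ρ_c), so h (1 + ρ_c/(ρ_m − ρ_c)) = Δ, i.e. h = Δ (ρ_m − ρ_c)/ρ_m.
h = 35800 m × 480/3270 = 5260 m.

5260 m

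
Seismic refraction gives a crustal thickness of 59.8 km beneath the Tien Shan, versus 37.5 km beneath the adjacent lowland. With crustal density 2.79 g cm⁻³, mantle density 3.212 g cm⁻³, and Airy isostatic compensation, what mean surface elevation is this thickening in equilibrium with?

2.93 km

Excess crust Δ = 59.8 km − 37.5 km = 22.3 km, split between elevation h and root r with h + r = Δ.
Airy balance ρ_c h = (ρ_m − ρ_c) r gives r = h ρ_c/(ρ_m − ρ_c), so h (1 + ρ_c/(ρ_m − ρ_c)) = Δ, i.e. h = Δ (ρ_m − ρ_c)/ρ_m.
h = 22.3 km × 0.422/3.212 = 2.93 km.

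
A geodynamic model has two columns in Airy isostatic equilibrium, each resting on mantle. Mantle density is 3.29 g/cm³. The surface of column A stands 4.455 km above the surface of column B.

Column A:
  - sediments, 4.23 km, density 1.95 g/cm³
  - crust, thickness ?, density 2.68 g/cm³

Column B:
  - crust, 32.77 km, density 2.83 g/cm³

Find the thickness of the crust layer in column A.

39.4 km

Take the compensation level at the base of the deeper column (depth z_c below the surface of column A) and equate Σ ρ_i t_i down to z_c; mantle fills any gap and the z_c terms cancel.
Column A: 4.23×1.95 + x×2.68 + (z_c − 4.23 − x)×3.29
Column B: 4.455×0 + 32.77×2.83 + (z_c − 4.455 − 32.77)×3.29
The z_c×3.29 term appears on both sides and cancels. Collect the known terms of each column as K = Σ(ρt)_known − 3.29 × (depth of known layers): K_A = 8.2485 − 3.29×4.23 = −5.6682; K_B = 92.7391 − 3.29×(4.455 + 32.77) = −29.73115.
Balance: K_A − x×(3.29 − 2.68) = K_B, so x = (K_A − K_B)/(3.29 − 2.68) = 24.0629/0.61 = 39.4 km.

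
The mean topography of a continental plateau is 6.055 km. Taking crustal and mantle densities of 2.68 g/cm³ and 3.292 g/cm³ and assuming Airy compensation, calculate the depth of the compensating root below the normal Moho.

26.5 km

In Airy isostatic equilibrium: the weight of the topography is balanced by the buoyancy of the root, ρ_c h = (ρ_m − ρ_c) r.
r = h · ρ_c / (ρ_m − ρ_c) = 6.055 km × 2.68 / (3.292 − 2.68) = 26.5 km.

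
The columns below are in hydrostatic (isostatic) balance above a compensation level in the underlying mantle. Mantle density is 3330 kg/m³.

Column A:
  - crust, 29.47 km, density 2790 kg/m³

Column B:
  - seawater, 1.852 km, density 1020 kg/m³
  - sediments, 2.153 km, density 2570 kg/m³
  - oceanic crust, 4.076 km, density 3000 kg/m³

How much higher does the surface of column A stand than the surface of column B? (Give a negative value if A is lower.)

2.6 km

For any compensation level in the mantle, the mantle terms cancel and isostasy reduces to e = (Σt_A − Σt_B) − (Σ(ρt)_A − Σ(ρt)_B) / ρ_m.
Σt_A = 29.47 km; Σt_B = 8.081 km; Σ(ρt)_A = 82221.3; Σ(ρt)_B = 19650.25 (in km·kg/m³).
e = (29.47 − 8.081) − (82221.3 − 19650.25) / 3330 = 2.6 km.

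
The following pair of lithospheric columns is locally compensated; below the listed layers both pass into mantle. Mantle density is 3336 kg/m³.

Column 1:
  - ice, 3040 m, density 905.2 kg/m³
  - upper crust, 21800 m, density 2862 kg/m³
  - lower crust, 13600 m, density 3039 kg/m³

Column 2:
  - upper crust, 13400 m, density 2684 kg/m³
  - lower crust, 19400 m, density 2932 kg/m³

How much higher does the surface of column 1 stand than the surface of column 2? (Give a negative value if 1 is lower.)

For any compensation level in the mantle, the mantle terms cancel and isostasy reduces to e = (Σt_1 − Σt_2) − (Σ(ρt)_1 − Σ(ρt)_2) / ρ_m.
Σt_1 = 38440 m; Σt_2 = 32800 m; Σ(ρt)_1 = 106473808; Σ(ρt)_2 = 92846400 (in m·kg/m³).
e = (38440 − 32800) − (106473808 − 92846400) / 3336 = 1560 m.

1560 m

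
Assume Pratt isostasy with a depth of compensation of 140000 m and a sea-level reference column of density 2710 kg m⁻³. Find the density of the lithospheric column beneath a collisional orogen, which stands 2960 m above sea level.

Pratt balance: ρ_ref D = ρ (D + h).
ρ = ρ_ref D/(D + h) = 2710 × 140000 m/(140000 m + 2960 m) = 2650 kg m⁻³.

2650 kg m⁻³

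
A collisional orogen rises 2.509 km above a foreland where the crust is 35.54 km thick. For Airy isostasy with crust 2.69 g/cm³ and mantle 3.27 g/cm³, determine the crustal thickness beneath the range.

49.7 km

Root depth r = h ρ_c / (ρ_m − ρ_c) = 2.509 km × 2.69 / 0.58 = 11.64 km.
Total thickness = T + h + r = 35.54 km + 2.509 km + 11.64 km = 49.7 km.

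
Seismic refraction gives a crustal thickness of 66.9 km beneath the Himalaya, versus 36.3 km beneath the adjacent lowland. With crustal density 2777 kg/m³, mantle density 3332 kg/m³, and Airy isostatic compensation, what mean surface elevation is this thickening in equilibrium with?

Excess crust Δ = 66.9 km − 36.3 km = 30.6 km, split between elevation h and root r with h + r = Δ.
Airy balance ρ_c h = (ρ_m − ρ_c) r gives r = h ρ_c/(ρ_m − ρ_c), so h (1 + ρ_c/(ρ_m − ρ_c)) = Δ, i.e. h = Δ (ρ_m − ρ_c)/ρ_m.
h = 30.6 km × 555/3332 = 5.1 km.

5.1 km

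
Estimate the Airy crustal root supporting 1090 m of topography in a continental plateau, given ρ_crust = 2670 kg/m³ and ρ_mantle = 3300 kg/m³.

4620 m

Isostatic balance requires: the weight of the topography is balanced by the buoyancy of the root, ρ_c h = (ρ_m − ρ_c) r.
r = h · ρ_c / (ρ_m − ρ_c) = 1090 m × 2670 / (3300 − 2670) = 4620 m.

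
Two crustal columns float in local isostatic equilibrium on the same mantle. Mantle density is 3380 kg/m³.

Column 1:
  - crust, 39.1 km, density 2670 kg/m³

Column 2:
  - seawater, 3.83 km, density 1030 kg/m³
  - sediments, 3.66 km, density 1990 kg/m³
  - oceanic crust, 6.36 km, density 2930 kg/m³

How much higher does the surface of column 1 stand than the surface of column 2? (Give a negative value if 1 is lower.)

For any compensation level in the mantle, the mantle terms cancel and isostasy reduces to e = (Σt_1 − Σt_2) − (Σ(ρt)_1 − Σ(ρt)_2) / ρ_m.
Σt_1 = 39.1 km; Σt_2 = 13.85 km; Σ(ρt)_1 = 104397; Σ(ρt)_2 = 29863.1 (in km·kg/m³).
e = (39.1 − 13.85) − (104397 − 29863.1) / 3380 = 3.2 km.

3.2 km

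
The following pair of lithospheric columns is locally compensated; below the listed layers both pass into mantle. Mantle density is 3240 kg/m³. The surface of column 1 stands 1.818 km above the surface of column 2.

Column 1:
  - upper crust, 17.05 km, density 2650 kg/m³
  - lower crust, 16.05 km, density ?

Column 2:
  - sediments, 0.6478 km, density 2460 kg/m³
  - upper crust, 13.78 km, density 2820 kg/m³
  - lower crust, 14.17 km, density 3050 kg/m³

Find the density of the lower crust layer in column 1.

Take the compensation level at the base of the deeper column (depth z_c below the surface of column 1) and equate Σ ρ_i t_i down to z_c; mantle fills any gap and the z_c terms cancel.
Column 1: 17.05×2650 + 16.05×ρ + (z_c − 33.1)×3240
Column 2: 1.818×0 + 0.6478×2460 + 13.78×2820 + 14.17×3050 + (z_c − 1.818 − 28.5978)×3240
The z_c×3240 term appears on both sides and cancels. Collect the known terms of each column as K = Σ(ρt)_known − 3240 × (depth of known layers): K_1 = 45182.5 − 3240×33.1 = −62061.5; K_2 = 83671.688 − 3240×(1.818 + 28.5978) = −14875.504.
Balance: K_1 + 16.05×ρ = K_2, so ρ = (K_2 − K_1)/16.05 = 47186/16.05 = 2940 kg/m³.

2940 kg/m³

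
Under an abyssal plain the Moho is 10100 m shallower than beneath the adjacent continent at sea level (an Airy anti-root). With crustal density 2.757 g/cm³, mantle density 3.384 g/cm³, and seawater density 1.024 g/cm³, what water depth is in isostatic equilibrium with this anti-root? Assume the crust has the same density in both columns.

Replacing a thickness d of crust by seawater at the top must be balanced by replacing crust with mantle at the base: d (ρ_c − ρ_w) = a (ρ_m − ρ_c).
d = a (ρ_m − ρ_c)/(ρ_c − ρ_w) = 10100 m × 0.627/1.733 = 3650 m.

3650 m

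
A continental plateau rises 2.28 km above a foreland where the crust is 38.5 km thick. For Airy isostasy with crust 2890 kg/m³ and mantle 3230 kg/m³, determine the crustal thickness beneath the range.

60.2 km

Root depth r = h ρ_c / (ρ_m − ρ_c) = 2.28 km × 2890 / 340 = 19.38 km.
Total thickness = T + h + r = 38.5 km + 2.28 km + 19.38 km = 60.2 km.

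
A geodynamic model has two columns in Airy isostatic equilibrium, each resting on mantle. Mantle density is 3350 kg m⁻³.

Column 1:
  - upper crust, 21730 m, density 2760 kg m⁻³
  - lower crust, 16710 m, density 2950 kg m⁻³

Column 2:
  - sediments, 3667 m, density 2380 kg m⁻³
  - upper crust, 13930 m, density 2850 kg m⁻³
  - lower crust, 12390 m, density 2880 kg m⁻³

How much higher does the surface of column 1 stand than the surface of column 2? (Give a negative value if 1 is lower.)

943 m

For any compensation level in the mantle, the mantle terms cancel and isostasy reduces to e = (Σt_1 − Σt_2) − (Σ(ρt)_1 − Σ(ρt)_2) / ρ_m.
Σt_1 = 38440 m; Σt_2 = 29987 m; Σ(ρt)_1 = 109269300; Σ(ρt)_2 = 84111160 (in m·kg m⁻³).
e = (38440 − 29987) − (109269300 − 84111160) / 3350 = 943 m.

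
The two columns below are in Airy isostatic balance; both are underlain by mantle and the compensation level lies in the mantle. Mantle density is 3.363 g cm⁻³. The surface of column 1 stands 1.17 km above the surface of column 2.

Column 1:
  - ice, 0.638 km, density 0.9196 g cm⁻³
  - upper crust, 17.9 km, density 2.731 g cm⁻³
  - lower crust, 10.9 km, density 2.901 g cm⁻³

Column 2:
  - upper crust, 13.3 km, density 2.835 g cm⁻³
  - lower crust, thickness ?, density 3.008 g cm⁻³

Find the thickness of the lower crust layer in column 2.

19.6 km

Take the compensation level at the base of the deeper column (depth z_c below the surface of column 1) and equate Σ ρ_i t_i down to z_c; mantle fills any gap and the z_c terms cancel.
Column 1: 0.638×0.9196 + 17.9×2.731 + 10.9×2.901 + (z_c − 29.438)×3.363
Column 2: 1.17×0 + 13.3×2.835 + x×3.008 + (z_c − 1.17 − 13.3 − x)×3.363
The z_c×3.363 term appears on both sides and cancels. Collect the known terms of each column as K = Σ(ρt)_known − 3.363 × (depth of known layers): K_1 = 81.0925048 − 3.363×29.438 = −17.9074892; K_2 = 37.7055 − 3.363×(1.17 + 13.3) = −10.95711.
Balance: K_1 = K_2 − x×(3.363 − 3.008), so x = (K_2 − K_1)/(3.363 − 3.008) = 6.95038/0.355 = 19.6 km.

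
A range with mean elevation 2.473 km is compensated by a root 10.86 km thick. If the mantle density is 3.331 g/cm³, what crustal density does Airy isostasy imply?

ρ_c h = (ρ_m − ρ_c) r → ρ_c (h + r) = ρ_m r → ρ_c = ρ_m r / (h + r).
ρ_c = 3.331 × 10.86 km / (2.473 km + 10.86 km) = 2.71 g/cm³.

2.71 g/cm³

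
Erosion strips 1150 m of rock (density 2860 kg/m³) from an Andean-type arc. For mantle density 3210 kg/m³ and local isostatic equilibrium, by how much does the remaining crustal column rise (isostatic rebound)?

Unloading: uplift u = e ρ_c/ρ_m = 1150 m × 2860/3210 = 1020 m.

1020 m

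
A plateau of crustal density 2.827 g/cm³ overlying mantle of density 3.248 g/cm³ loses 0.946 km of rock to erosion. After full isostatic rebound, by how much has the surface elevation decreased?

0.123 km

Rebound u = e ρ_c/ρ_m = 0.946 km × 2.827/3.248 = 0.8234 km.
Net surface drop = e − u = 0.946 km − 0.8234 km = e (ρ_m − ρ_c)/ρ_m = 0.123 km.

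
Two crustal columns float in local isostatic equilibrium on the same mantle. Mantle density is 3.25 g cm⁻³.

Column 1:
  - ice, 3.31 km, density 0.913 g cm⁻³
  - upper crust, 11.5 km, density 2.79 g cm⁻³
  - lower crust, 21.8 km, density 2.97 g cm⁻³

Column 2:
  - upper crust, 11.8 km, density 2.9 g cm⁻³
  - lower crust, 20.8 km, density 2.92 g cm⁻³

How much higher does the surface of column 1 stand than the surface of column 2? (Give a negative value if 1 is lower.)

For any compensation level in the mantle, the mantle terms cancel and isostasy reduces to e = (Σt_1 − Σt_2) − (Σ(ρt)_1 − Σ(ρt)_2) / ρ_m.
Σt_1 = 36.61 km; Σt_2 = 32.6 km; Σ(ρt)_1 = 99.85303; Σ(ρt)_2 = 94.956 (in km·g cm⁻³).
e = (36.61 − 32.6) − (99.85303 − 94.956) / 3.25 = 2.5 km.

2.5 km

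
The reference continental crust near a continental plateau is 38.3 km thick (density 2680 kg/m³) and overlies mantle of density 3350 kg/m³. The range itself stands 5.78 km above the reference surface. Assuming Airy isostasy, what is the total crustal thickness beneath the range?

Root depth r = h ρ_c / (ρ_m − ρ_c) = 5.78 km × 2680 / 670 = 23.12 km.
Total thickness = T + h + r = 38.3 km + 5.78 km + 23.12 km = 67.2 km.

67.2 km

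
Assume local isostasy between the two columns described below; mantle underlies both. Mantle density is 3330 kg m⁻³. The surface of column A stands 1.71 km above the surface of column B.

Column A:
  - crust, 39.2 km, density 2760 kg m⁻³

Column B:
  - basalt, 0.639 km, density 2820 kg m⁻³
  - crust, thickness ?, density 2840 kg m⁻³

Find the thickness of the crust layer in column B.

Take the compensation level at the base of the deeper column (depth z_c below the surface of column A) and equate Σ ρ_i t_i down to z_c; mantle fills any gap and the z_c terms cancel.
Column A: 39.2×2760 + (z_c − 39.2)×3330
Column B: 1.71×0 + 0.639×2820 + x×2840 + (z_c − 1.71 − 0.639 − x)×3330
The z_c×3330 term appears on both sides and cancels. Collect the known terms of each column as K = Σ(ρt)_known − 3330 × (depth of known layers): K_A = 108192 − 3330×39.2 = −22344; K_B = 1801.98 − 3330×(1.71 + 0.639) = −6020.19.
Balance: K_A = K_B − x×(3330 − 2840), so x = (K_B − K_A)/(3330 − 2840) = 16323.8/490 = 33.3 km.

33.3 km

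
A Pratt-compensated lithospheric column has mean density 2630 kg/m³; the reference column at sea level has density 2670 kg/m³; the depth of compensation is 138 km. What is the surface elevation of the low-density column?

ρ_ref D = ρ (D + h) → h = D (ρ_ref − ρ)/ρ.
h = 138 km × (2670 − 2630)/2630 = 2.1 km.

2.1 km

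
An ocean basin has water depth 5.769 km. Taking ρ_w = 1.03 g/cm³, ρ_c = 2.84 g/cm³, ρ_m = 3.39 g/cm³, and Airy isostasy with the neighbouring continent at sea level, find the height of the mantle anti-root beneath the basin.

19 km

Equating mass per unit area of the two columns: replacing crust with seawater at the top is compensated by replacing crust with mantle at the base: d (ρ_c − ρ_w) = a (ρ_m − ρ_c).
a = d (ρ_c − ρ_w)/(ρ_m − ρ_c) = 5.769 km × 1.81/0.55 = 19 km.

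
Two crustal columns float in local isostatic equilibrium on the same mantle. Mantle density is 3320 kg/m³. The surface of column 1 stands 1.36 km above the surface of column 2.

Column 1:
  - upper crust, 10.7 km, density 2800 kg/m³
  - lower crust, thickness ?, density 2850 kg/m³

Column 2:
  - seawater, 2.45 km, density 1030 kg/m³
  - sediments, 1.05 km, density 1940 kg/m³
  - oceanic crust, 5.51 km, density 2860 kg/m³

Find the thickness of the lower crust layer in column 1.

18.2 km

Take the compensation level at the base of the deeper column (depth z_c below the surface of column 1) and equate Σ ρ_i t_i down to z_c; mantle fills any gap and the z_c terms cancel.
Column 1: 10.7×2800 + x×2850 + (z_c − 10.7 − x)×3320
Column 2: 1.36×0 + 2.45×1030 + 1.05×1940 + 5.51×2860 + (z_c − 1.36 − 9.01)×3320
The z_c×3320 term appears on both sides and cancels. Collect the known terms of each column as K = Σ(ρt)_known − 3320 × (depth of known layers): K_1 = 29960 − 3320×10.7 = −5564; K_2 = 20319.1 − 3320×(1.36 + 9.01) = −14109.3.
Balance: K_1 − x×(3320 − 2850) = K_2, so x = (K_1 − K_2)/(3320 − 2850) = 8545.3/470 = 18.2 km.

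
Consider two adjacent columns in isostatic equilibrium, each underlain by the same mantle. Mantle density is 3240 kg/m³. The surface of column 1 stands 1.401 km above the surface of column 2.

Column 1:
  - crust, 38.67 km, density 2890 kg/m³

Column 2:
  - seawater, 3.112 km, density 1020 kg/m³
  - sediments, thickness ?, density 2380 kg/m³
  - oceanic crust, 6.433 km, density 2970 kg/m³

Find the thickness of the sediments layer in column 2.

Take the compensation level at the base of the deeper column (depth z_c below the surface of column 1) and equate Σ ρ_i t_i down to z_c; mantle fills any gap and the z_c terms cancel.
Column 1: 38.67×2890 + (z_c − 38.67)×3240
Column 2: 1.401×0 + 3.112×1020 + x×2380 + 6.433×2970 + (z_c − 1.401 − 9.545 − x)×3240
The z_c×3240 term appears on both sides and cancels. Collect the known terms of each column as K = Σ(ρt)_known − 3240 × (depth of known layers): K_1 = 111756.3 − 3240×38.67 = −13534.5; K_2 = 22280.25 − 3240×(1.401 + 9.545) = −13184.79.
Balance: K_1 = K_2 − x×(3240 − 2380), so x = (K_2 − K_1)/(3240 − 2380) = 349.71/860 = 0.407 km.

0.407 km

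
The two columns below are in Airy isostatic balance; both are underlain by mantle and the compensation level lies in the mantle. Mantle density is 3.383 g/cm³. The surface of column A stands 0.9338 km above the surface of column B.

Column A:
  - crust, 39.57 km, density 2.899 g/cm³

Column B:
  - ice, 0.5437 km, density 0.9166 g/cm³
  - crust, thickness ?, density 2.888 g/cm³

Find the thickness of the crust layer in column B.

Take the compensation level at the base of the deeper column (depth z_c below the surface of column A) and equate Σ ρ_i t_i down to z_c; mantle fills any gap and the z_c terms cancel.
Column A: 39.57×2.899 + (z_c − 39.57)×3.383
Column B: 0.9338×0 + 0.5437×0.9166 + x×2.888 + (z_c − 0.9338 − 0.5437 − x)×3.383
The z_c×3.383 term appears on both sides and cancels. Collect the known terms of each column as K = Σ(ρt)_known − 3.383 × (depth of known layers): K_A = 114.71343 − 3.383×39.57 = −19.15188; K_B = 0.49835542 − 3.383×(0.9338 + 0.5437) = −4.50002708.
Balance: K_A = K_B − x×(3.383 − 2.888), so x = (K_B − K_A)/(3.383 − 2.888) = 14.6519/0.495 = 29.6 km.

29.6 km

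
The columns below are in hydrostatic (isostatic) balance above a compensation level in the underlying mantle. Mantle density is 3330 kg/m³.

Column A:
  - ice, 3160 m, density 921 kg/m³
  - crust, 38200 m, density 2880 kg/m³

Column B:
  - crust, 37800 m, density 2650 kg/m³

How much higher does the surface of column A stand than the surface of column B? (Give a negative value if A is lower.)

−271 m

For any compensation level in the mantle, the mantle terms cancel and isostasy reduces to e = (Σt_A − Σt_B) − (Σ(ρt)_A − Σ(ρt)_B) / ρ_m.
Σt_A = 41360 m; Σt_B = 37800 m; Σ(ρt)_A = 112926360; Σ(ρt)_B = 100170000 (in m·kg/m³).
e = (41360 − 37800) − (112926360 − 100170000) / 3330 = −271 m.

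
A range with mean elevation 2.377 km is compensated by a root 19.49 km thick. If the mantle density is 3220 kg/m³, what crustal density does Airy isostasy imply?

2870 kg/m³

ρ_c h = (ρ_m − ρ_c) r → ρ_c (h + r) = ρ_m r → ρ_c = ρ_m r / (h + r).
ρ_c = 3220 × 19.49 km / (2.377 km + 19.49 km) = 2870 kg/m³.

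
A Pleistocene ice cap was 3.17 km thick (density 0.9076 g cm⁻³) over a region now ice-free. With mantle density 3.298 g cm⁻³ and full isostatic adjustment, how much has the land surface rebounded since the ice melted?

Removing the load lets mantle flow back in; uplift u satisfies ρ_ice t = ρ_m u.
u = t ρ_ice/ρ_m = 3.17 km × 0.9076/3.298 = 0.872 km.

0.872 km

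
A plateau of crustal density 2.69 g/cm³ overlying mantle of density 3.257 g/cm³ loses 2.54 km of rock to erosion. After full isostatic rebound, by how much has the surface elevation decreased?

0.442 km

Rebound u = e ρ_c/ρ_m = 2.54 km × 2.69/3.257 = 2.098 km.
Net surface drop = e − u = 2.54 km − 2.098 km = e (ρ_m − ρ_c)/ρ_m = 0.442 km.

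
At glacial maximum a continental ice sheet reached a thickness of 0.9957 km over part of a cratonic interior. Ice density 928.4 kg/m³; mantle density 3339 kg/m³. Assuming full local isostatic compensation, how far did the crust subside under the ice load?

Balancing pressure at the compensation depth: the ice load ρ_ice t is balanced by mantle displaced below, ρ_m s.
s = t ρ_ice / ρ_m = 0.9957 km × 928.4/3339 = 0.277 km.

0.277 km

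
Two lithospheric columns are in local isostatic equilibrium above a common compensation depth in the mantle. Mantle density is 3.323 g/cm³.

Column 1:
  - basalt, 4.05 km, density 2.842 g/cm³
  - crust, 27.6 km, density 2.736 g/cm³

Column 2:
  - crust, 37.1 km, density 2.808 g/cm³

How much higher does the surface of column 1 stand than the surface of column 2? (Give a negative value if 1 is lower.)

For any compensation level in the mantle, the mantle terms cancel and isostasy reduces to e = (Σt_1 − Σt_2) − (Σ(ρt)_1 − Σ(ρt)_2) / ρ_m.
Σt_1 = 31.65 km; Σt_2 = 37.1 km; Σ(ρt)_1 = 87.0237; Σ(ρt)_2 = 104.1768 (in km·g/cm³).
e = (31.65 − 37.1) − (87.0237 − 104.1768) / 3.323 = −0.288 km.

−0.288 km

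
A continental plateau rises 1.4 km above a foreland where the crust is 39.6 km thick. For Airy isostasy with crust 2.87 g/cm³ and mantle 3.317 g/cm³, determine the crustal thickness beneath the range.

Root depth r = h ρ_c / (ρ_m − ρ_c) = 1.4 km × 2.87 / 0.447 = 8.989 km.
Total thickness = T + h + r = 39.6 km + 1.4 km + 8.989 km = 50 km.

50 km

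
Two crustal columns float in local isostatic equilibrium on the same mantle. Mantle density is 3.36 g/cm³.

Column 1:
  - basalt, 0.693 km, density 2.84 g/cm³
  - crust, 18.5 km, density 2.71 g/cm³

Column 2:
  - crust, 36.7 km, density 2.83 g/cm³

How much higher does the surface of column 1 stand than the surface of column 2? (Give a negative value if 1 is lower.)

For any compensation level in the mantle, the mantle terms cancel and isostasy reduces to e = (Σt_1 − Σt_2) − (Σ(ρt)_1 − Σ(ρt)_2) / ρ_m.
Σt_1 = 19.193 km; Σt_2 = 36.7 km; Σ(ρt)_1 = 52.10312; Σ(ρt)_2 = 103.861 (in km·g/cm³).
e = (19.193 − 36.7) − (52.10312 − 103.861) / 3.36 = −2.1 km.

−2.1 km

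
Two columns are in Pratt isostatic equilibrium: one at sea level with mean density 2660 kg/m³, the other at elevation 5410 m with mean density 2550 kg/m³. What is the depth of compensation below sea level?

125000 m

ρ_ref D = ρ (D + h) → D (ρ_ref − ρ) = ρ h.
D = ρ h/(ρ_ref − ρ) = 2550 × 5410 m/(2660 − 2550) = 125000 m.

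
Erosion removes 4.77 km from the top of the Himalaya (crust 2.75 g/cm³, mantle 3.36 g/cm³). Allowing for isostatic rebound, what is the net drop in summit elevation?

Rebound u = e ρ_c/ρ_m = 4.77 km × 2.75/3.36 = 3.904 km.
Net surface drop = e − u = 4.77 km − 3.904 km = e (ρ_m − ρ_c)/ρ_m = 0.866 km.

0.866 km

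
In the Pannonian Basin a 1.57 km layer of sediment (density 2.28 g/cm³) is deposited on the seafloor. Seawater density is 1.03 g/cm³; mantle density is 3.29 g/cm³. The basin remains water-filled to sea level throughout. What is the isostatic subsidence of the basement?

Submarine loading: the sediment displaces seawater, and the subsidence is in turn flooded, so s (ρ_m − ρ_w) = t (ρ_sed − ρ_w).
s = 1.57 km × (2.28 − 1.03) / (3.29 − 1.03) = 0.868 km.

0.868 km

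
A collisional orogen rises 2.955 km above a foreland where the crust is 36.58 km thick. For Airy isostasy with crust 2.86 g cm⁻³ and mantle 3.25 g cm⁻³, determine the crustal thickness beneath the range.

61.2 km

Root depth r = h ρ_c / (ρ_m − ρ_c) = 2.955 km × 2.86 / 0.39 = 21.67 km.
Total thickness = T + h + r = 36.58 km + 2.955 km + 21.67 km = 61.2 km.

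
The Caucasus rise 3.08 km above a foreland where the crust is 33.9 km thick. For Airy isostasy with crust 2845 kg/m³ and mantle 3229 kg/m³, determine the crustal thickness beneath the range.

59.8 km

Root depth r = h ρ_c / (ρ_m − ρ_c) = 3.08 km × 2845 / 384 = 22.82 km.
Total thickness = T + h + r = 33.9 km + 3.08 km + 22.82 km = 59.8 km.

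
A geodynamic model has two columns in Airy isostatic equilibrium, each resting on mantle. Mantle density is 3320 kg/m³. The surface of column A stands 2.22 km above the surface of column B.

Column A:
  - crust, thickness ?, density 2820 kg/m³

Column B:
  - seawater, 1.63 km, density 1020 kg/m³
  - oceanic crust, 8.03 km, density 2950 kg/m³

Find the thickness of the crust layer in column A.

28.2 km

Take the compensation level at the base of the deeper column (depth z_c below the surface of column A) and equate Σ ρ_i t_i down to z_c; mantle fills any gap and the z_c terms cancel.
Column A: x×2820 + (z_c − 0 − x)×3320
Column B: 2.22×0 + 1.63×1020 + 8.03×2950 + (z_c − 2.22 − 9.66)×3320
The z_c×3320 term appears on both sides and cancels. Collect the known terms of each column as K = Σ(ρt)_known − 3320 × (depth of known layers): K_A = 0 − 3320×0 = 0; K_B = 25351.1 − 3320×(2.22 + 9.66) = −14090.5.
Balance: K_A − x×(3320 − 2820) = K_B, so x = (K_A − K_B)/(3320 − 2820) = 14090.5/500 = 28.2 km.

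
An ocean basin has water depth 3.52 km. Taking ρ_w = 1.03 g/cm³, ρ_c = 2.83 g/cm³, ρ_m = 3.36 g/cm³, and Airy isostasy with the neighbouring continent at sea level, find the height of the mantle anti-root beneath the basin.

Equating mass per unit area of the two columns: replacing crust with seawater at the top is compensated by replacing crust with mantle at the base: d (ρ_c − ρ_w) = a (ρ_m − ρ_c).
a = d (ρ_c − ρ_w)/(ρ_m − ρ_c) = 3.52 km × 1.8/0.53 = 12 km.

12 km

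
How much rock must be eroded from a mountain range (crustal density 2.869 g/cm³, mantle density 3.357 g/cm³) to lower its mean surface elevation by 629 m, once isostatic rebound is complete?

Net drop Δ = e − u = e − e ρ_c/ρ_m = e (ρ_m − ρ_c)/ρ_m.
e = Δ ρ_m/(ρ_m − ρ_c) = 629 m × 3.357/0.488 = 4330 m.

4330 m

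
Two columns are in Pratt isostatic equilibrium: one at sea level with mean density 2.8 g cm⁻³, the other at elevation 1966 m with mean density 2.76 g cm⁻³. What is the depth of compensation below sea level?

ρ_ref D = ρ (D + h) → D (ρ_ref − ρ) = ρ h.
D = ρ h/(ρ_ref − ρ) = 2.76 × 1966 m/(2.8 − 2.76) = 136000 m.

136000 m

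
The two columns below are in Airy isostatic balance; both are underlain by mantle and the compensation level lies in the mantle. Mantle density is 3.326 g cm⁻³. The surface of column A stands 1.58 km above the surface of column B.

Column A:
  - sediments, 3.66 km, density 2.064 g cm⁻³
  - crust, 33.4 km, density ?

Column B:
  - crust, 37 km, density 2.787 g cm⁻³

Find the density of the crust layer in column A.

2.71 g cm⁻³

Take the compensation level at the base of the deeper column (depth z_c below the surface of column A) and equate Σ ρ_i t_i down to z_c; mantle fills any gap and the z_c terms cancel.
Column A: 3.66×2.064 + 33.4×ρ + (z_c − 37.06)×3.326
Column B: 1.58×0 + 37×2.787 + (z_c − 1.58 − 37)×3.326
The z_c×3.326 term appears on both sides and cancels. Collect the known terms of each column as K = Σ(ρt)_known − 3.326 × (depth of known layers): K_A = 7.55424 − 3.326×37.06 = −115.70732; K_B = 103.119 − 3.326×(1.58 + 37) = −25.19808.
Balance: K_A + 33.4×ρ = K_B, so ρ = (K_B − K_A)/33.4 = 90.5092/33.4 = 2.71 g cm⁻³.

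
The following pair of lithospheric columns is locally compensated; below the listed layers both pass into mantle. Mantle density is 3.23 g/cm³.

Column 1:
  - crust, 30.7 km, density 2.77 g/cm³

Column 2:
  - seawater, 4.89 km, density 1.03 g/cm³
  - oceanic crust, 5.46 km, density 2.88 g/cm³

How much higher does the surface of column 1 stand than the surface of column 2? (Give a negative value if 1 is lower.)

0.45 km

For any compensation level in the mantle, the mantle terms cancel and isostasy reduces to e = (Σt_1 − Σt_2) − (Σ(ρt)_1 − Σ(ρt)_2) / ρ_m.
Σt_1 = 30.7 km; Σt_2 = 10.35 km; Σ(ρt)_1 = 85.039; Σ(ρt)_2 = 20.7615 (in km·g/cm³).
e = (30.7 − 10.35) − (85.039 − 20.7615) / 3.23 = 0.45 km.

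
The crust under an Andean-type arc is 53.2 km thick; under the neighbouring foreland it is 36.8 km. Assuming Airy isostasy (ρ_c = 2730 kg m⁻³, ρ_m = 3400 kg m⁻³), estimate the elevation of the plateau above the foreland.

Excess crust Δ = 53.2 km − 36.8 km = 16.4 km, split between elevation h and root r with h + r = Δ.
Airy balance ρ_c h = (ρ_m − ρ_c) r gives r = h ρ_c/(ρ_m − ρ_c), so h (1 + ρ_c/(ρ_m − ρ_c)) = Δ, i.e. h = Δ (ρ_m − ρ_c)/ρ_m.
h = 16.4 km × 670/3400 = 3.23 km.

3.23 km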